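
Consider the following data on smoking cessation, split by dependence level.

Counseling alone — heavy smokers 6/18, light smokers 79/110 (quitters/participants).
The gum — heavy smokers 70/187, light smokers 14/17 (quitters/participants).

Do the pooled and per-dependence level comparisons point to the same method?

Heavy smokers: counseling alone 6/18 = 33.3%, the gum 70/187 = 37.4% → the gum
Light smokers: counseling alone 79/110 = 71.8%, the gum 14/17 = 82.4% → the gum
Overall: counseling alone 85/128 = 66.4%, the gum 84/204 = 41.2% → counseling alone
The gum wins each dependence group but counseling alone wins overall — the comparison reverses. The gum's participants skew toward heavy smokers, which has a lower base rate.

No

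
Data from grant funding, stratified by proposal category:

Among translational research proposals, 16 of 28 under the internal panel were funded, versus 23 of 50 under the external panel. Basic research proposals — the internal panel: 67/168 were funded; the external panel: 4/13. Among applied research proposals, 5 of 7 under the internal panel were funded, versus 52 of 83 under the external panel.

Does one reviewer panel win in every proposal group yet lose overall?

Translational research: the internal panel 16/28 = 57.1%, the external panel 23/50 = 46.0% → the internal panel
Basic research: the internal panel 67/168 = 39.9%, the external panel 4/13 = 30.8% → the internal panel
Applied research: the internal panel 5/7 = 71.4%, the external panel 52/83 = 62.7% → the internal panel
Overall: the internal panel 88/203 = 43.3%, the external panel 79/146 = 54.1% → the external panel
The internal panel wins each proposal group but the external panel wins overall — the comparison reverses. The internal panel's proposals skew toward basic research, which has a lower base rate.

Yes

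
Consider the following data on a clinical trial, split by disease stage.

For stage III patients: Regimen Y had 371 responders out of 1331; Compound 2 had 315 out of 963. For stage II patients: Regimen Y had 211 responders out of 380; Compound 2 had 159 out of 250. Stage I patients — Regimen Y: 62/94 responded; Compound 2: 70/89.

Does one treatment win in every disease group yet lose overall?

No

Stage III: Regimen Y 371/1331 = 27.9%, Compound 2 315/963 = 32.7% → Compound 2
Stage II: Regimen Y 211/380 = 55.5%, Compound 2 159/250 = 63.6% → Compound 2
Stage I: Regimen Y 62/94 = 66.0%, Compound 2 70/89 = 78.7% → Compound 2
Overall: Regimen Y 644/1805 = 35.7%, Compound 2 544/1302 = 41.8% → Compound 2
Compound 2 wins overall and in every disease group — no reversal.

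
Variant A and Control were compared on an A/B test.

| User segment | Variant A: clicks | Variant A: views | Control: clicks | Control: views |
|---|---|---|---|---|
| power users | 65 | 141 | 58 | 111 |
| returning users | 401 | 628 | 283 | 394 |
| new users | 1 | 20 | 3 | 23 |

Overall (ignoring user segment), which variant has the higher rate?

Control

Power users: Variant A 65/141 = 46.1%, Control 58/111 = 52.3% → Control
Returning users: Variant A 401/628 = 63.9%, Control 283/394 = 71.8% → Control
New users: Variant A 1/20 = 5.0%, Control 3/23 = 13.0% → Control
Overall: Variant A 467/789 = 59.2%, Control 344/528 = 65.2% → Control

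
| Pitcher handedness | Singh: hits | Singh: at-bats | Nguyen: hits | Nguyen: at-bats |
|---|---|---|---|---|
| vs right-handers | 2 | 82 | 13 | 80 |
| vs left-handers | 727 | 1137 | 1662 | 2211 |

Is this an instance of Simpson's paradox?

Vs right-handers: Singh 2/82 = 2.4%, Nguyen 13/80 = 16.2% → Nguyen
Vs left-handers: Singh 727/1137 = 63.9%, Nguyen 1662/2211 = 75.2% → Nguyen
Overall: Singh 729/1219 = 59.8%, Nguyen 1675/2291 = 73.1% → Nguyen
Nguyen wins overall and in every pitcher group — no reversal.

No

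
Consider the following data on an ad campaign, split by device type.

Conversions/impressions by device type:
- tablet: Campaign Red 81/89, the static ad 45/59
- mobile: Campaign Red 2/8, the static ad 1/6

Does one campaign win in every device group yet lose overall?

No

Tablet: Campaign Red 81/89 = 91.0%, the static ad 45/59 = 76.3% → Campaign Red
Mobile: Campaign Red 2/8 = 25.0%, the static ad 1/6 = 16.7% → Campaign Red
Overall: Campaign Red 83/97 = 85.6%, the static ad 46/65 = 70.8% → Campaign Red
Campaign Red wins overall and in every device group — no reversal.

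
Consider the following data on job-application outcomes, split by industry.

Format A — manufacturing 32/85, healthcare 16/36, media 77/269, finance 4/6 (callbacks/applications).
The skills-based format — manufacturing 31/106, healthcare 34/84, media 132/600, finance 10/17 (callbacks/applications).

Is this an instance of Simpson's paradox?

Manufacturing: Format A 32/85 = 37.6%, the skills-based format 31/106 = 29.2% → Format A
Healthcare: Format A 16/36 = 44.4%, the skills-based format 34/84 = 40.5% → Format A
Media: Format A 77/269 = 28.6%, the skills-based format 132/600 = 22.0% → Format A
Finance: Format A 4/6 = 66.7%, the skills-based format 10/17 = 58.8% → Format A
Overall: Format A 129/396 = 32.6%, the skills-based format 207/807 = 25.7% → Format A
Format A wins overall and in every industry group — no reversal.

No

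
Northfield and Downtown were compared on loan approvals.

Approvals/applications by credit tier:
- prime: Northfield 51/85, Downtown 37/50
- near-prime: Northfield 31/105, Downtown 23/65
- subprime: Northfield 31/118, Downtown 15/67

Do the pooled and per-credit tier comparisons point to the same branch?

No

Prime: Northfield 51/85 = 60.0%, Downtown 37/50 = 74.0% → Downtown
Near-prime: Northfield 31/105 = 29.5%, Downtown 23/65 = 35.4% → Downtown
Subprime: Northfield 31/118 = 26.3%, Downtown 15/67 = 22.4% → Northfield
Overall: Northfield 113/308 = 36.7%, Downtown 75/182 = 41.2% → Downtown
Neither sweeps: Northfield wins 1 of 3 groups, Downtown wins 2. Downtown wins overall but not every group — no Simpson reversal.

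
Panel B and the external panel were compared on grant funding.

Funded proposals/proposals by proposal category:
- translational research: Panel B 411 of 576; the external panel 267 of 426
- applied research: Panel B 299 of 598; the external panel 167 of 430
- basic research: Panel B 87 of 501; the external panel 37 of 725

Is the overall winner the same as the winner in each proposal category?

Translational research: Panel B 411/576 = 71.4%, the external panel 267/426 = 62.7% → Panel B
Applied research: Panel B 299/598 = 50.0%, the external panel 167/430 = 38.8% → Panel B
Basic research: Panel B 87/501 = 17.4%, the external panel 37/725 = 5.1% → Panel B
Overall: Panel B 797/1675 = 47.6%, the external panel 471/1581 = 29.8% → Panel B
Panel B wins overall and in every proposal group — no reversal.

Yes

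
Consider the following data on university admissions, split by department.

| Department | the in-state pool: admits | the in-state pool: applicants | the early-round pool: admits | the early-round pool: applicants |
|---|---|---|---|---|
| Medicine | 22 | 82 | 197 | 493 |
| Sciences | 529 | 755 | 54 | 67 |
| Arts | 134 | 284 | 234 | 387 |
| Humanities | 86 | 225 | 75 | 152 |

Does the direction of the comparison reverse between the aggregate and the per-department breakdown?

Yes

Medicine: the in-state pool 22/82 = 26.8%, the early-round pool 197/493 = 40.0% → the early-round pool
Sciences: the in-state pool 529/755 = 70.1%, the early-round pool 54/67 = 80.6% → the early-round pool
Arts: the in-state pool 134/284 = 47.2%, the early-round pool 234/387 = 60.5% → the early-round pool
Humanities: the in-state pool 86/225 = 38.2%, the early-round pool 75/152 = 49.3% → the early-round pool
Overall: the in-state pool 771/1346 = 57.3%, the early-round pool 560/1099 = 51.0% → the in-state pool
The early-round pool wins each department group but the in-state pool wins overall — the comparison reverses. The early-round pool's applicants skew toward Medicine, which has a lower base rate.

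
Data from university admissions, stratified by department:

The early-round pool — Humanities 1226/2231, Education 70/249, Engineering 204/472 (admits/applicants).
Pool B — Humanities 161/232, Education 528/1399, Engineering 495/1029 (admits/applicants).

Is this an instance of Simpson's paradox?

Yes

Humanities: the early-round pool 1226/2231 = 55.0%, Pool B 161/232 = 69.4% → Pool B
Education: the early-round pool 70/249 = 28.1%, Pool B 528/1399 = 37.7% → Pool B
Engineering: the early-round pool 204/472 = 43.2%, Pool B 495/1029 = 48.1% → Pool B
Overall: the early-round pool 1500/2952 = 50.8%, Pool B 1184/2660 = 44.5% → the early-round pool
Pool B wins each department group but the early-round pool wins overall — the comparison reverses. Pool B's applicants skew toward Education, which has a lower base rate.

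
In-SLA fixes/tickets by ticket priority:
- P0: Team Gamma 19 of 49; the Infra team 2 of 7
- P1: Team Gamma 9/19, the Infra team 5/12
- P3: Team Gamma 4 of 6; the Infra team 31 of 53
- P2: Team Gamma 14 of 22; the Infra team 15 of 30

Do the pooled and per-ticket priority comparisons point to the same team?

P0: Team Gamma 19/49 = 38.8%, the Infra team 2/7 = 28.6% → Team Gamma
P1: Team Gamma 9/19 = 47.4%, the Infra team 5/12 = 41.7% → Team Gamma
P3: Team Gamma 4/6 = 66.7%, the Infra team 31/53 = 58.5% → Team Gamma
P2: Team Gamma 14/22 = 63.6%, the Infra team 15/30 = 50.0% → Team Gamma
Overall: Team Gamma 46/96 = 47.9%, the Infra team 53/102 = 52.0% → the Infra team
Team Gamma wins each ticket group but the Infra team wins overall — the comparison reverses. Team Gamma's tickets skew toward P0, which has a lower base rate.

No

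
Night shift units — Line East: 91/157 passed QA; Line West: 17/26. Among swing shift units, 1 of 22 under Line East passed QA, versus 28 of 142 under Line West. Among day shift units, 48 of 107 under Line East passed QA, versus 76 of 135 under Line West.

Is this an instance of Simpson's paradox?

Night shift: Line East 91/157 = 58.0%, Line West 17/26 = 65.4% → Line West
Swing shift: Line East 1/22 = 4.5%, Line West 28/142 = 19.7% → Line West
Day shift: Line East 48/107 = 44.9%, Line West 76/135 = 56.3% → Line West
Overall: Line East 140/286 = 49.0%, Line West 121/303 = 39.9% → Line East
Line West wins each shift group but Line East wins overall — the comparison reverses. Line West's units skew toward swing shift, which has a lower base rate.

Yes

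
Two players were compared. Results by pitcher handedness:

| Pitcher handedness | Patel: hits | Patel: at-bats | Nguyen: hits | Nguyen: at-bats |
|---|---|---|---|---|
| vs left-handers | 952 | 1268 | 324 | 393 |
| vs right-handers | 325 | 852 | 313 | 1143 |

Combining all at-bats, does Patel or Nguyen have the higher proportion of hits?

Vs left-handers: Patel 952/1268 = 75.1%, Nguyen 324/393 = 82.4% → Nguyen
Vs right-handers: Patel 325/852 = 38.1%, Nguyen 313/1143 = 27.4% → Patel
Overall: Patel 1277/2120 = 60.2%, Nguyen 637/1536 = 41.5% → Patel
(Neither sweeps every pitcher group, but Patel has the higher pooled rate.)

Patel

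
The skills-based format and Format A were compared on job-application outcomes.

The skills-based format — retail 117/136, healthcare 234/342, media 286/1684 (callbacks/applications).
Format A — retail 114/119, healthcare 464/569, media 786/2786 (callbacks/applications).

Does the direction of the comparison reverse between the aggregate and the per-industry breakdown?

No

Retail: the skills-based format 117/136 = 86.0%, Format A 114/119 = 95.8% → Format A
Healthcare: the skills-based format 234/342 = 68.4%, Format A 464/569 = 81.5% → Format A
Media: the skills-based format 286/1684 = 17.0%, Format A 786/2786 = 28.2% → Format A
Overall: the skills-based format 637/2162 = 29.5%, Format A 1364/3474 = 39.3% → Format A
Format A wins overall and in every industry group — no reversal.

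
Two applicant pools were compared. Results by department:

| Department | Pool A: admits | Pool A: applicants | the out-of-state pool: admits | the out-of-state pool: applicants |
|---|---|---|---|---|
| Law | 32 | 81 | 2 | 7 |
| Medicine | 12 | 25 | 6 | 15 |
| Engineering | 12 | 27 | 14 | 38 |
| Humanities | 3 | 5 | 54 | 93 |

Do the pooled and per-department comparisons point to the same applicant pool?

Law: Pool A 32/81 = 39.5%, the out-of-state pool 2/7 = 28.6% → Pool A
Medicine: Pool A 12/25 = 48.0%, the out-of-state pool 6/15 = 40.0% → Pool A
Engineering: Pool A 12/27 = 44.4%, the out-of-state pool 14/38 = 36.8% → Pool A
Humanities: Pool A 3/5 = 60.0%, the out-of-state pool 54/93 = 58.1% → Pool A
Overall: Pool A 59/138 = 42.8%, the out-of-state pool 76/153 = 49.7% → the out-of-state pool
Pool A wins each department group but the out-of-state pool wins overall — the comparison reverses. Pool A's applicants skew toward Law, which has a lower base rate.

No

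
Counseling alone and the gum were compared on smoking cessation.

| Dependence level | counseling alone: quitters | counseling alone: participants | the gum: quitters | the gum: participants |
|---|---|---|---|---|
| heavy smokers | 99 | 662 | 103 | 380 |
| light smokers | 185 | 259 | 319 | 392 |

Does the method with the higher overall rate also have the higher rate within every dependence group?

Yes

Heavy smokers: counseling alone 99/662 = 15.0%, the gum 103/380 = 27.1% → the gum
Light smokers: counseling alone 185/259 = 71.4%, the gum 319/392 = 81.4% → the gum
Overall: counseling alone 284/921 = 30.8%, the gum 422/772 = 54.7% → the gum
The gum wins overall and in every dependence group — no reversal.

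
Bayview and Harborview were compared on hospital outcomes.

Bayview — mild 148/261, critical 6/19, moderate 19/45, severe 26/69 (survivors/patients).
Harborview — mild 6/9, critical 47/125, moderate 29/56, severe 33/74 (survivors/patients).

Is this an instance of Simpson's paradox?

Mild: Bayview 148/261 = 56.7%, Harborview 6/9 = 66.7% → Harborview
Critical: Bayview 6/19 = 31.6%, Harborview 47/125 = 37.6% → Harborview
Moderate: Bayview 19/45 = 42.2%, Harborview 29/56 = 51.8% → Harborview
Severe: Bayview 26/69 = 37.7%, Harborview 33/74 = 44.6% → Harborview
Overall: Bayview 199/394 = 50.5%, Harborview 115/264 = 43.6% → Bayview
Harborview wins each case group but Bayview wins overall — the comparison reverses. Harborview's patients skew toward critical, which has a lower base rate.

Yes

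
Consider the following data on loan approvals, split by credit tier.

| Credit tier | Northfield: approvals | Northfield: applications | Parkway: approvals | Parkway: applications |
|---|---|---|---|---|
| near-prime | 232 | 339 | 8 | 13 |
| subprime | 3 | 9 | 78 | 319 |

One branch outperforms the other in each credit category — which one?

Northfield

Near-prime: Northfield 232/339 = 68.4%, Parkway 8/13 = 61.5% → Northfield
Subprime: Northfield 3/9 = 33.3%, Parkway 78/319 = 24.5% → Northfield
Northfield has the higher rate in both groups.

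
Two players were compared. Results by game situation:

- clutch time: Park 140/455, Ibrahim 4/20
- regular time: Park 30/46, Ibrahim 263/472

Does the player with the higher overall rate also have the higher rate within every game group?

Clutch time: Park 140/455 = 30.8%, Ibrahim 4/20 = 20.0% → Park
Regular time: Park 30/46 = 65.2%, Ibrahim 263/472 = 55.7% → Park
Overall: Park 170/501 = 33.9%, Ibrahim 267/492 = 54.3% → Ibrahim
Park wins each game group but Ibrahim wins overall — the comparison reverses. Park's attempts skew toward clutch time, which has a lower base rate.

No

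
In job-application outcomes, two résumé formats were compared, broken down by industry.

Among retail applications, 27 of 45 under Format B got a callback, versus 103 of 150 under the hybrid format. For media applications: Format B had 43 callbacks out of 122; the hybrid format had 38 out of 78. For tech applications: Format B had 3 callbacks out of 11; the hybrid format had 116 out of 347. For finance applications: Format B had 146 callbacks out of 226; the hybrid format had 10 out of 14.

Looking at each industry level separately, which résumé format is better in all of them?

Retail: Format B 27/45 = 60.0%, the hybrid format 103/150 = 68.7% → the hybrid format
Media: Format B 43/122 = 35.2%, the hybrid format 38/78 = 48.7% → the hybrid format
Tech: Format B 3/11 = 27.3%, the hybrid format 116/347 = 33.4% → the hybrid format
Finance: Format B 146/226 = 64.6%, the hybrid format 10/14 = 71.4% → the hybrid format
The hybrid format has the higher rate in all 4 groups.

the hybrid format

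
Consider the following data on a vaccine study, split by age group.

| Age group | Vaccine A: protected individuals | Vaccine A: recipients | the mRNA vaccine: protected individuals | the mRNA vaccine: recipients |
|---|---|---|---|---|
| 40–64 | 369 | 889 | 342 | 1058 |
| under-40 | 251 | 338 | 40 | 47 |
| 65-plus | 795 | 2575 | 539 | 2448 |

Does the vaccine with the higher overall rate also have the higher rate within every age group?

No

40–64: Vaccine A 369/889 = 41.5%, the mRNA vaccine 342/1058 = 32.3% → Vaccine A
Under-40: Vaccine A 251/338 = 74.3%, the mRNA vaccine 40/47 = 85.1% → the mRNA vaccine
65-plus: Vaccine A 795/2575 = 30.9%, the mRNA vaccine 539/2448 = 22.0% → Vaccine A
Overall: Vaccine A 1415/3802 = 37.2%, the mRNA vaccine 921/3553 = 25.9% → Vaccine A
Neither sweeps: Vaccine A wins 2 of 3 groups, the mRNA vaccine wins 1. Vaccine A wins overall but not every group — no Simpson reversal.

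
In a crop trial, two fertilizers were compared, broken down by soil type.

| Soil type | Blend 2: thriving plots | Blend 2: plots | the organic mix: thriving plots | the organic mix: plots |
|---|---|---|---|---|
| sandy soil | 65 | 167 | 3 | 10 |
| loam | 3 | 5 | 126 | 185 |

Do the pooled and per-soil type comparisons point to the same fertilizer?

Sandy soil: Blend 2 65/167 = 38.9%, the organic mix 3/10 = 30.0% → Blend 2
Loam: Blend 2 3/5 = 60.0%, the organic mix 126/185 = 68.1% → the organic mix
Overall: Blend 2 68/172 = 39.5%, the organic mix 129/195 = 66.2% → the organic mix
Neither sweeps: Blend 2 wins 1 of 2 groups, the organic mix wins 1. The organic mix wins overall but not every group — no Simpson reversal.

No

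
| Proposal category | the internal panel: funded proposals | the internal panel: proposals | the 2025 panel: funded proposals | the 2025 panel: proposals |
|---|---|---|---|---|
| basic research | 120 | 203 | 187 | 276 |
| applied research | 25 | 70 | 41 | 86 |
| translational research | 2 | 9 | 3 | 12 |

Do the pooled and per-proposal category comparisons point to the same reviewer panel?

Basic research: the internal panel 120/203 = 59.1%, the 2025 panel 187/276 = 67.8% → the 2025 panel
Applied research: the internal panel 25/70 = 35.7%, the 2025 panel 41/86 = 47.7% → the 2025 panel
Translational research: the internal panel 2/9 = 22.2%, the 2025 panel 3/12 = 25.0% → the 2025 panel
Overall: the internal panel 147/282 = 52.1%, the 2025 panel 231/374 = 61.8% → the 2025 panel
The 2025 panel wins overall and in every proposal group — no reversal.

Yes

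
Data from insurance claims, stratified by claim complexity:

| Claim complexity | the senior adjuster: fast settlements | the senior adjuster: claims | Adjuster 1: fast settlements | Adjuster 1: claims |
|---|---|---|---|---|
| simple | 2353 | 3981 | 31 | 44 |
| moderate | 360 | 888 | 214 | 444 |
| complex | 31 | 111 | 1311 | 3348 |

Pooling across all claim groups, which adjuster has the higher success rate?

the senior adjuster

Simple: the senior adjuster 2353/3981 = 59.1%, Adjuster 1 31/44 = 70.5% → Adjuster 1
Moderate: the senior adjuster 360/888 = 40.5%, Adjuster 1 214/444 = 48.2% → Adjuster 1
Complex: the senior adjuster 31/111 = 27.9%, Adjuster 1 1311/3348 = 39.2% → Adjuster 1
Overall: the senior adjuster 2744/4980 = 55.1%, Adjuster 1 1556/3836 = 40.6% → the senior adjuster
(Adjuster 1 wins every claim group but the senior adjuster wins overall — Adjuster 1's claims skew toward the low-rate complex group.)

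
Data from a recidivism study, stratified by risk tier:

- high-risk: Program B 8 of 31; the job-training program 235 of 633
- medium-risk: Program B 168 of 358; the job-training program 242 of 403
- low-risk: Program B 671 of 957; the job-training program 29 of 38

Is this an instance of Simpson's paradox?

High-risk: Program B 8/31 = 25.8%, the job-training program 235/633 = 37.1% → the job-training program
Medium-risk: Program B 168/358 = 46.9%, the job-training program 242/403 = 60.0% → the job-training program
Low-risk: Program B 671/957 = 70.1%, the job-training program 29/38 = 76.3% → the job-training program
Overall: Program B 847/1346 = 62.9%, the job-training program 506/1074 = 47.1% → Program B
The job-training program wins each risk group but Program B wins overall — the comparison reverses. The job-training program's participants skew toward high-risk, which has a lower base rate.

Yes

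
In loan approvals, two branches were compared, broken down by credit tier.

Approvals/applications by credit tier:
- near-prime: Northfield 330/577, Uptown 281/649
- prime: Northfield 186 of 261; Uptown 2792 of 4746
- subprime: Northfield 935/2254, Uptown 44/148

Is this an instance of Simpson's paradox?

Near-prime: Northfield 330/577 = 57.2%, Uptown 281/649 = 43.3% → Northfield
Prime: Northfield 186/261 = 71.3%, Uptown 2792/4746 = 58.8% → Northfield
Subprime: Northfield 935/2254 = 41.5%, Uptown 44/148 = 29.7% → Northfield
Overall: Northfield 1451/3092 = 46.9%, Uptown 3117/5543 = 56.2% → Uptown
Northfield wins each credit group but Uptown wins overall — the comparison reverses. Northfield's applications skew toward subprime, which has a lower base rate.

Yes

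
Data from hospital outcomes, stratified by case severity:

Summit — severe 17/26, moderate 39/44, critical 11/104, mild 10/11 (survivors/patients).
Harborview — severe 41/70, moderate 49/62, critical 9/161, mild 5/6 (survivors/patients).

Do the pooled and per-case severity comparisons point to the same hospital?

Severe: Summit 17/26 = 65.4%, Harborview 41/70 = 58.6% → Summit
Moderate: Summit 39/44 = 88.6%, Harborview 49/62 = 79.0% → Summit
Critical: Summit 11/104 = 10.6%, Harborview 9/161 = 5.6% → Summit
Mild: Summit 10/11 = 90.9%, Harborview 5/6 = 83.3% → Summit
Overall: Summit 77/185 = 41.6%, Harborview 104/299 = 34.8% → Summit
Summit wins overall and in every case group — no reversal.

Yes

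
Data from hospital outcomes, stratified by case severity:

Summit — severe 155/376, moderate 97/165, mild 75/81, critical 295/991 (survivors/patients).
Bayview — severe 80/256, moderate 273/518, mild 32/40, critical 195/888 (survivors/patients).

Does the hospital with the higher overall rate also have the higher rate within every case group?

Yes

Severe: Summit 155/376 = 41.2%, Bayview 80/256 = 31.2% → Summit
Moderate: Summit 97/165 = 58.8%, Bayview 273/518 = 52.7% → Summit
Mild: Summit 75/81 = 92.6%, Bayview 32/40 = 80.0% → Summit
Critical: Summit 295/991 = 29.8%, Bayview 195/888 = 22.0% → Summit
Overall: Summit 622/1613 = 38.6%, Bayview 580/1702 = 34.1% → Summit
Summit wins overall and in every case group — no reversal.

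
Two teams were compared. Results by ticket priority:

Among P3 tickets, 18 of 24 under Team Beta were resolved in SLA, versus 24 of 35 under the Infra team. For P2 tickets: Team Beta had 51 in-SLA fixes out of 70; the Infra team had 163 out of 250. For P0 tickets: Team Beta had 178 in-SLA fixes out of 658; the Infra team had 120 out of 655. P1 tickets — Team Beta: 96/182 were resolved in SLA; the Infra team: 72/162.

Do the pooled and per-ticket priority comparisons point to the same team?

P3: Team Beta 18/24 = 75.0%, the Infra team 24/35 = 68.6% → Team Beta
P2: Team Beta 51/70 = 72.9%, the Infra team 163/250 = 65.2% → Team Beta
P0: Team Beta 178/658 = 27.1%, the Infra team 120/655 = 18.3% → Team Beta
P1: Team Beta 96/182 = 52.7%, the Infra team 72/162 = 44.4% → Team Beta
Overall: Team Beta 343/934 = 36.7%, the Infra team 379/1102 = 34.4% → Team Beta
Team Beta wins overall and in every ticket group — no reversal.

Yes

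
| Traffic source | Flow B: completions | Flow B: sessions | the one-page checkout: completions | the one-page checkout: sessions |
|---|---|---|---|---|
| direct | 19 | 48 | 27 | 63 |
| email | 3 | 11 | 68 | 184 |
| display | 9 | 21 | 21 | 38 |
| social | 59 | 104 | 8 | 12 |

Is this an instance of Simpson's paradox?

Direct: Flow B 19/48 = 39.6%, the one-page checkout 27/63 = 42.9% → the one-page checkout
Email: Flow B 3/11 = 27.3%, the one-page checkout 68/184 = 37.0% → the one-page checkout
Display: Flow B 9/21 = 42.9%, the one-page checkout 21/38 = 55.3% → the one-page checkout
Social: Flow B 59/104 = 56.7%, the one-page checkout 8/12 = 66.7% → the one-page checkout
Overall: Flow B 90/184 = 48.9%, the one-page checkout 124/297 = 41.8% → Flow B
The one-page checkout wins each traffic group but Flow B wins overall — the comparison reverses. The one-page checkout's sessions skew toward email, which has a lower base rate.

Yes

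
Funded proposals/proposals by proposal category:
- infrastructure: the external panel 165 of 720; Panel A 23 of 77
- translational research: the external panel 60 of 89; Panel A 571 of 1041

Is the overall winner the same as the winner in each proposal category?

Infrastructure: the external panel 165/720 = 22.9%, Panel A 23/77 = 29.9% → Panel A
Translational research: the external panel 60/89 = 67.4%, Panel A 571/1041 = 54.9% → the external panel
Overall: the external panel 225/809 = 27.8%, Panel A 594/1118 = 53.1% → Panel A
Neither sweeps: the external panel wins 1 of 2 groups, Panel A wins 1. Panel A wins overall but not every group — no Simpson reversal.

No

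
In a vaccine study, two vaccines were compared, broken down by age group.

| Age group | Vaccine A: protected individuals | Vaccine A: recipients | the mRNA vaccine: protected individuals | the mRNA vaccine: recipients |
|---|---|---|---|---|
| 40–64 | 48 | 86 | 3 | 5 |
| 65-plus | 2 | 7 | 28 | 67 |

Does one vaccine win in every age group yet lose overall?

40–64: Vaccine A 48/86 = 55.8%, the mRNA vaccine 3/5 = 60.0% → the mRNA vaccine
65-plus: Vaccine A 2/7 = 28.6%, the mRNA vaccine 28/67 = 41.8% → the mRNA vaccine
Overall: Vaccine A 50/93 = 53.8%, the mRNA vaccine 31/72 = 43.1% → Vaccine A
The mRNA vaccine wins each age group but Vaccine A wins overall — the comparison reverses. The mRNA vaccine's recipients skew toward 65-plus, which has a lower base rate.

Yes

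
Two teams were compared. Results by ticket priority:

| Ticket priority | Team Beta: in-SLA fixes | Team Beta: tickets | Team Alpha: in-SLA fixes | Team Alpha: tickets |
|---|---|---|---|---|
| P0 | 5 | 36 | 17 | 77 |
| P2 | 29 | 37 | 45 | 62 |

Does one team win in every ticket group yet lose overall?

P0: Team Beta 5/36 = 13.9%, Team Alpha 17/77 = 22.1% → Team Alpha
P2: Team Beta 29/37 = 78.4%, Team Alpha 45/62 = 72.6% → Team Beta
Overall: Team Beta 34/73 = 46.6%, Team Alpha 62/139 = 44.6% → Team Beta
Neither sweeps: Team Beta wins 1 of 2 groups, Team Alpha wins 1. Team Beta wins overall but not every group — no Simpson reversal.

No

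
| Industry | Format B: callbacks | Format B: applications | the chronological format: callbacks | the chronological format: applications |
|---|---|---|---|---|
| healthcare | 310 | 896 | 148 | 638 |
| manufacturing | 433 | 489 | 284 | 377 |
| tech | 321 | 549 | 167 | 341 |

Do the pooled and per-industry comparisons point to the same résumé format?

Healthcare: Format B 310/896 = 34.6%, the chronological format 148/638 = 23.2% → Format B
Manufacturing: Format B 433/489 = 88.5%, the chronological format 284/377 = 75.3% → Format B
Tech: Format B 321/549 = 58.5%, the chronological format 167/341 = 49.0% → Format B
Overall: Format B 1064/1934 = 55.0%, the chronological format 599/1356 = 44.2% → Format B
Format B wins overall and in every industry group — no reversal.

Yes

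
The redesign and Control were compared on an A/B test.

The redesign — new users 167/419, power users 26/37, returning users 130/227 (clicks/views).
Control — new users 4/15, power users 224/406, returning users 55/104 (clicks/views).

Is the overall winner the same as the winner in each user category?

No

New users: the redesign 167/419 = 39.9%, Control 4/15 = 26.7% → the redesign
Power users: the redesign 26/37 = 70.3%, Control 224/406 = 55.2% → the redesign
Returning users: the redesign 130/227 = 57.3%, Control 55/104 = 52.9% → the redesign
Overall: the redesign 323/683 = 47.3%, Control 283/525 = 53.9% → Control
The redesign wins each user group but Control wins overall — the comparison reverses. The redesign's views skew toward new users, which has a lower base rate.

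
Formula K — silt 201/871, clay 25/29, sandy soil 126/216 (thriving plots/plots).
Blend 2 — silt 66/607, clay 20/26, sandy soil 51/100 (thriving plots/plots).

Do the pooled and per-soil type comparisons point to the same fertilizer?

Yes

Silt: Formula K 201/871 = 23.1%, Blend 2 66/607 = 10.9% → Formula K
Clay: Formula K 25/29 = 86.2%, Blend 2 20/26 = 76.9% → Formula K
Sandy soil: Formula K 126/216 = 58.3%, Blend 2 51/100 = 51.0% → Formula K
Overall: Formula K 352/1116 = 31.5%, Blend 2 137/733 = 18.7% → Formula K
Formula K wins overall and in every soil group — no reversal.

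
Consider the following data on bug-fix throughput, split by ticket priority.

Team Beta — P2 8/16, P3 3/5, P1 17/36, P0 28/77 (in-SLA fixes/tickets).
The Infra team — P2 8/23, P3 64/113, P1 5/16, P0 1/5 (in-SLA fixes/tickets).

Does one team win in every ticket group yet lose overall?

P2: Team Beta 8/16 = 50.0%, the Infra team 8/23 = 34.8% → Team Beta
P3: Team Beta 3/5 = 60.0%, the Infra team 64/113 = 56.6% → Team Beta
P1: Team Beta 17/36 = 47.2%, the Infra team 5/16 = 31.2% → Team Beta
P0: Team Beta 28/77 = 36.4%, the Infra team 1/5 = 20.0% → Team Beta
Overall: Team Beta 56/134 = 41.8%, the Infra team 78/157 = 49.7% → the Infra team
Team Beta wins each ticket group but the Infra team wins overall — the comparison reverses. Team Beta's tickets skew toward P0, which has a lower base rate.

Yes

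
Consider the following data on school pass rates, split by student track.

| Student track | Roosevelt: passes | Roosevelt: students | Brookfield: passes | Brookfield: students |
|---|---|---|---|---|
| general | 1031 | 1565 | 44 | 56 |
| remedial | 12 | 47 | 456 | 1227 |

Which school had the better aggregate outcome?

General: Roosevelt 1031/1565 = 65.9%, Brookfield 44/56 = 78.6% → Brookfield
Remedial: Roosevelt 12/47 = 25.5%, Brookfield 456/1227 = 37.2% → Brookfield
Overall: Roosevelt 1043/1612 = 64.7%, Brookfield 500/1283 = 39.0% → Roosevelt
(Brookfield wins every student group but Roosevelt wins overall — Brookfield's students skew toward the low-rate remedial group.)

Roosevelt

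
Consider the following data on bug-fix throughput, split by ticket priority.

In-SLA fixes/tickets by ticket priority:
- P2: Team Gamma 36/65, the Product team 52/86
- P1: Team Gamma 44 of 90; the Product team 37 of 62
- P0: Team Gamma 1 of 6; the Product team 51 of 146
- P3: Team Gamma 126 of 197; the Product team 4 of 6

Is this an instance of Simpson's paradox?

P2: Team Gamma 36/65 = 55.4%, the Product team 52/86 = 60.5% → the Product team
P1: Team Gamma 44/90 = 48.9%, the Product team 37/62 = 59.7% → the Product team
P0: Team Gamma 1/6 = 16.7%, the Product team 51/146 = 34.9% → the Product team
P3: Team Gamma 126/197 = 64.0%, the Product team 4/6 = 66.7% → the Product team
Overall: Team Gamma 207/358 = 57.8%, the Product team 144/300 = 48.0% → Team Gamma
The Product team wins each ticket group but Team Gamma wins overall — the comparison reverses. The Product team's tickets skew toward P0, which has a lower base rate.

Yes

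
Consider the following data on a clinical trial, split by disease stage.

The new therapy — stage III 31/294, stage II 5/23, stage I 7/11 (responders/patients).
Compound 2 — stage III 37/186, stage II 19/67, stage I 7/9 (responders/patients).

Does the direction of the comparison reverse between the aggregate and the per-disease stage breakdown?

Stage III: the new therapy 31/294 = 10.5%, Compound 2 37/186 = 19.9% → Compound 2
Stage II: the new therapy 5/23 = 21.7%, Compound 2 19/67 = 28.4% → Compound 2
Stage I: the new therapy 7/11 = 63.6%, Compound 2 7/9 = 77.8% → Compound 2
Overall: the new therapy 43/328 = 13.1%, Compound 2 63/262 = 24.0% → Compound 2
Compound 2 wins overall and in every disease group — no reversal.

No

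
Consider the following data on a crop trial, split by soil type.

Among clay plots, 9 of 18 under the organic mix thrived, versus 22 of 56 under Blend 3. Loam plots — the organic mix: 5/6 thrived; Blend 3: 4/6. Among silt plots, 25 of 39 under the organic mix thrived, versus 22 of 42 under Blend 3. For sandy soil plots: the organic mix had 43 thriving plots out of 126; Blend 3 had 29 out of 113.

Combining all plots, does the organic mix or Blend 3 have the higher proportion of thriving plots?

Clay: the organic mix 9/18 = 50.0%, Blend 3 22/56 = 39.3% → the organic mix
Loam: the organic mix 5/6 = 83.3%, Blend 3 4/6 = 66.7% → the organic mix
Silt: the organic mix 25/39 = 64.1%, Blend 3 22/42 = 52.4% → the organic mix
Sandy soil: the organic mix 43/126 = 34.1%, Blend 3 29/113 = 25.7% → the organic mix
Overall: the organic mix 82/189 = 43.4%, Blend 3 77/217 = 35.5% → the organic mix

the organic mix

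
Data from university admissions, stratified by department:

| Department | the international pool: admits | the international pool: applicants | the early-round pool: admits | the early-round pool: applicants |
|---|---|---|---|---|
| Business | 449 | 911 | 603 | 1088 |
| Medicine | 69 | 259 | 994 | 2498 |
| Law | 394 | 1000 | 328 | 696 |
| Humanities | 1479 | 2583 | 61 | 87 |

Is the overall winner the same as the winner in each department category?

Business: the international pool 449/911 = 49.3%, the early-round pool 603/1088 = 55.4% → the early-round pool
Medicine: the international pool 69/259 = 26.6%, the early-round pool 994/2498 = 39.8% → the early-round pool
Law: the international pool 394/1000 = 39.4%, the early-round pool 328/696 = 47.1% → the early-round pool
Humanities: the international pool 1479/2583 = 57.3%, the early-round pool 61/87 = 70.1% → the early-round pool
Overall: the international pool 2391/4753 = 50.3%, the early-round pool 1986/4369 = 45.5% → the international pool
The early-round pool wins each department group but the international pool wins overall — the comparison reverses. The early-round pool's applicants skew toward Medicine, which has a lower base rate.

No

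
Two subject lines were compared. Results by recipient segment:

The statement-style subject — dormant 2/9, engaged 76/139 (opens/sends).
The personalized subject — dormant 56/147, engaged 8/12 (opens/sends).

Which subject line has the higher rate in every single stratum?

the personalized subject

Dormant: the statement-style subject 2/9 = 22.2%, the personalized subject 56/147 = 38.1% → the personalized subject
Engaged: the statement-style subject 76/139 = 54.7%, the personalized subject 8/12 = 66.7% → the personalized subject
The personalized subject has the higher rate in both groups.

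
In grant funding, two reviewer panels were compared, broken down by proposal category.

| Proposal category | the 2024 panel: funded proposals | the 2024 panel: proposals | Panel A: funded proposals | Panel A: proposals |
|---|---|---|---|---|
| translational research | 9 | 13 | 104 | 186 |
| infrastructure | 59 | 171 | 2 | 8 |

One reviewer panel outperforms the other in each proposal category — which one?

the 2024 panel

Translational research: the 2024 panel 9/13 = 69.2%, Panel A 104/186 = 55.9% → the 2024 panel
Infrastructure: the 2024 panel 59/171 = 34.5%, Panel A 2/8 = 25.0% → the 2024 panel
The 2024 panel has the higher rate in both groups.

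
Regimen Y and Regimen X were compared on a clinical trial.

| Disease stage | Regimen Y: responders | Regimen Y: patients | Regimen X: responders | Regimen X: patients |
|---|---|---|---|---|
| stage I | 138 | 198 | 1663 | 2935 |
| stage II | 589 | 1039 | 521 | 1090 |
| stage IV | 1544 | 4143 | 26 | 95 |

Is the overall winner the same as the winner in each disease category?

Stage I: Regimen Y 138/198 = 69.7%, Regimen X 1663/2935 = 56.7% → Regimen Y
Stage II: Regimen Y 589/1039 = 56.7%, Regimen X 521/1090 = 47.8% → Regimen Y
Stage IV: Regimen Y 1544/4143 = 37.3%, Regimen X 26/95 = 27.4% → Regimen Y
Overall: Regimen Y 2271/5380 = 42.2%, Regimen X 2210/4120 = 53.6% → Regimen X
Regimen Y wins each disease group but Regimen X wins overall — the comparison reverses. Regimen Y's patients skew toward stage IV, which has a lower base rate.

No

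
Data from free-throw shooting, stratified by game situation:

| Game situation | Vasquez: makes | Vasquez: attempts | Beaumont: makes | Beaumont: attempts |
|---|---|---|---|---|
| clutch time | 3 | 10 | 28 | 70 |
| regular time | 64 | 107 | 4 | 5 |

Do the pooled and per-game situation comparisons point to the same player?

No

Clutch time: Vasquez 3/10 = 30.0%, Beaumont 28/70 = 40.0% → Beaumont
Regular time: Vasquez 64/107 = 59.8%, Beaumont 4/5 = 80.0% → Beaumont
Overall: Vasquez 67/117 = 57.3%, Beaumont 32/75 = 42.7% → Vasquez
Beaumont wins each game group but Vasquez wins overall — the comparison reverses. Beaumont's attempts skew toward clutch time, which has a lower base rate.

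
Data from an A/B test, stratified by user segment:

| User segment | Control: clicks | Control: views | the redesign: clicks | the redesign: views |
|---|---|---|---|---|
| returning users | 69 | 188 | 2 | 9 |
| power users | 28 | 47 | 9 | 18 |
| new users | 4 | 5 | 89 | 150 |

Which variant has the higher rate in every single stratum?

Control

Returning users: Control 69/188 = 36.7%, the redesign 2/9 = 22.2% → Control
Power users: Control 28/47 = 59.6%, the redesign 9/18 = 50.0% → Control
New users: Control 4/5 = 80.0%, the redesign 89/150 = 59.3% → Control
Control has the higher rate in all 3 groups.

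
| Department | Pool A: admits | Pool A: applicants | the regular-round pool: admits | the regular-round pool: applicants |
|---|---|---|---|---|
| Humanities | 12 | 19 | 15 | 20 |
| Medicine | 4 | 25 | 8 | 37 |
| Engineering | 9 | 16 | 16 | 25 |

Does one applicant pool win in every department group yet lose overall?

No

Humanities: Pool A 12/19 = 63.2%, the regular-round pool 15/20 = 75.0% → the regular-round pool
Medicine: Pool A 4/25 = 16.0%, the regular-round pool 8/37 = 21.6% → the regular-round pool
Engineering: Pool A 9/16 = 56.2%, the regular-round pool 16/25 = 64.0% → the regular-round pool
Overall: Pool A 25/60 = 41.7%, the regular-round pool 39/82 = 47.6% → the regular-round pool
The regular-round pool wins overall and in every department group — no reversal.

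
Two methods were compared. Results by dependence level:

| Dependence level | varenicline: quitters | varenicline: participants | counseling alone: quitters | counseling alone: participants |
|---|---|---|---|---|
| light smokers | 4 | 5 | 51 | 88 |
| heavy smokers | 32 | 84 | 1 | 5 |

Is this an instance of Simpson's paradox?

Light smokers: varenicline 4/5 = 80.0%, counseling alone 51/88 = 58.0% → varenicline
Heavy smokers: varenicline 32/84 = 38.1%, counseling alone 1/5 = 20.0% → varenicline
Overall: varenicline 36/89 = 40.4%, counseling alone 52/93 = 55.9% → counseling alone
Varenicline wins each dependence group but counseling alone wins overall — the comparison reverses. Varenicline's participants skew toward heavy smokers, which has a lower base rate.

Yes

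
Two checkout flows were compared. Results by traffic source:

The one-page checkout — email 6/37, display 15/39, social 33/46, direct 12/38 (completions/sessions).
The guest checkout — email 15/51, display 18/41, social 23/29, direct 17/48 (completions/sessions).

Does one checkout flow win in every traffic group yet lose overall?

Email: the one-page checkout 6/37 = 16.2%, the guest checkout 15/51 = 29.4% → the guest checkout
Display: the one-page checkout 15/39 = 38.5%, the guest checkout 18/41 = 43.9% → the guest checkout
Social: the one-page checkout 33/46 = 71.7%, the guest checkout 23/29 = 79.3% → the guest checkout
Direct: the one-page checkout 12/38 = 31.6%, the guest checkout 17/48 = 35.4% → the guest checkout
Overall: the one-page checkout 66/160 = 41.2%, the guest checkout 73/169 = 43.2% → the guest checkout
The guest checkout wins overall and in every traffic group — no reversal.

No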